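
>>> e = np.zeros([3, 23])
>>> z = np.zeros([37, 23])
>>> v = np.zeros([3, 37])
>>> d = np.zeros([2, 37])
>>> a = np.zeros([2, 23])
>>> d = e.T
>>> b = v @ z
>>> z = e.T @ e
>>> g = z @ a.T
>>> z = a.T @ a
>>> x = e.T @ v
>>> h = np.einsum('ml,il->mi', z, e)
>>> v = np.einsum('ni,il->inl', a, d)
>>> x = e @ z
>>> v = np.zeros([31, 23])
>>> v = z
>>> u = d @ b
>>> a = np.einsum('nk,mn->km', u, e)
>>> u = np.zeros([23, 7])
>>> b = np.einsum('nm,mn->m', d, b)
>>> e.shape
(3, 23)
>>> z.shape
(23, 23)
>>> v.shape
(23, 23)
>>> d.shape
(23, 3)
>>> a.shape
(23, 3)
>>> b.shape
(3,)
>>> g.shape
(23, 2)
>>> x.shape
(3, 23)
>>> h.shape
(23, 3)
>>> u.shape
(23, 7)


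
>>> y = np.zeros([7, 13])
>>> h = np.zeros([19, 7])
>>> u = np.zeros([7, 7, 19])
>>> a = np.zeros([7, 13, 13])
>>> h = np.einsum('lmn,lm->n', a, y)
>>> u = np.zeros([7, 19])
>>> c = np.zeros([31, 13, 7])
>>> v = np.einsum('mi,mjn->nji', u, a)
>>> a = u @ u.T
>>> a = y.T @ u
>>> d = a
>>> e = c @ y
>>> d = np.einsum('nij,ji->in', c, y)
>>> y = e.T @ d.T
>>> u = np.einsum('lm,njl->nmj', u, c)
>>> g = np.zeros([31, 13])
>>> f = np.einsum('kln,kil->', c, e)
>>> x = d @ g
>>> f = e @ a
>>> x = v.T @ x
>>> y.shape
(13, 13, 13)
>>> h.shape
(13,)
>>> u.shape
(31, 19, 13)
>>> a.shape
(13, 19)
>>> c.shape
(31, 13, 7)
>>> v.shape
(13, 13, 19)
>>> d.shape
(13, 31)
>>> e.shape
(31, 13, 13)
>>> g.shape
(31, 13)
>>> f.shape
(31, 13, 19)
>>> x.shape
(19, 13, 13)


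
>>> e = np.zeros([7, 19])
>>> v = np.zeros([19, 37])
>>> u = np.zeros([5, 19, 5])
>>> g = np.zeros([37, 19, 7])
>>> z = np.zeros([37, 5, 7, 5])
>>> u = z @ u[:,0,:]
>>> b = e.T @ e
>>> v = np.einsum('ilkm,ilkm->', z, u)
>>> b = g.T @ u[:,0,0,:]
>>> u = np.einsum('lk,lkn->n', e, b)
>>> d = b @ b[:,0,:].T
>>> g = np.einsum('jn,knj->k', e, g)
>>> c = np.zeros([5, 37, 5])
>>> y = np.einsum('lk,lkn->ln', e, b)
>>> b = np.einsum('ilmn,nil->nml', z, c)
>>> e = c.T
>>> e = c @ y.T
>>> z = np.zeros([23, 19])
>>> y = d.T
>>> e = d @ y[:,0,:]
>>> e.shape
(7, 19, 7)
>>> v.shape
()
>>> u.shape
(5,)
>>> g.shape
(37,)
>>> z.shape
(23, 19)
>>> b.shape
(5, 7, 5)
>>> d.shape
(7, 19, 7)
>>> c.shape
(5, 37, 5)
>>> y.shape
(7, 19, 7)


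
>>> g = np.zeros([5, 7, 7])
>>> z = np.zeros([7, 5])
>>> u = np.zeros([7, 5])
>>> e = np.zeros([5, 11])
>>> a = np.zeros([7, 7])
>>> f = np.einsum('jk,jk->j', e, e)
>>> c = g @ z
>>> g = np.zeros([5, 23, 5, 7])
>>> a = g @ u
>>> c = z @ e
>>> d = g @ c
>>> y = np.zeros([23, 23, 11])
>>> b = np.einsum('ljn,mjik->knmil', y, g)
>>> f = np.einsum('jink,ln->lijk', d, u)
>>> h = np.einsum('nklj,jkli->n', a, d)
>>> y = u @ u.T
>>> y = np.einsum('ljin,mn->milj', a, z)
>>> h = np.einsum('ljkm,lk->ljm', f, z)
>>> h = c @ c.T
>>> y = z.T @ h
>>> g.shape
(5, 23, 5, 7)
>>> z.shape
(7, 5)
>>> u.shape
(7, 5)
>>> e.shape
(5, 11)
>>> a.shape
(5, 23, 5, 5)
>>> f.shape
(7, 23, 5, 11)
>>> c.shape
(7, 11)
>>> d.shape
(5, 23, 5, 11)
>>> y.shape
(5, 7)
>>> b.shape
(7, 11, 5, 5, 23)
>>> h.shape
(7, 7)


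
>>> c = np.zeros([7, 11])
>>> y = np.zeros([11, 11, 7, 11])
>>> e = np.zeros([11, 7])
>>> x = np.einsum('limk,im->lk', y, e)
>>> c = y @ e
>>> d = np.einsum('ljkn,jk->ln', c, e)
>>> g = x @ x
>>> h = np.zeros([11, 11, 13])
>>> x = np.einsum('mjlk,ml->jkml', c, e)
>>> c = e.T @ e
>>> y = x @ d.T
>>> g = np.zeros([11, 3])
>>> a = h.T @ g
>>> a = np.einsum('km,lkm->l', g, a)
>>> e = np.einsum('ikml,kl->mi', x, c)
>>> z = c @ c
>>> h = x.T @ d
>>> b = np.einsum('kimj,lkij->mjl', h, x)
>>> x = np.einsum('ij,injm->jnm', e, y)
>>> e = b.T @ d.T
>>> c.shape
(7, 7)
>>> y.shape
(11, 7, 11, 11)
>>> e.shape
(11, 7, 11)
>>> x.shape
(11, 7, 11)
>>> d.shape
(11, 7)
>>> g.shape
(11, 3)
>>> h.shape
(7, 11, 7, 7)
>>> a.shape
(13,)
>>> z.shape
(7, 7)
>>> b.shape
(7, 7, 11)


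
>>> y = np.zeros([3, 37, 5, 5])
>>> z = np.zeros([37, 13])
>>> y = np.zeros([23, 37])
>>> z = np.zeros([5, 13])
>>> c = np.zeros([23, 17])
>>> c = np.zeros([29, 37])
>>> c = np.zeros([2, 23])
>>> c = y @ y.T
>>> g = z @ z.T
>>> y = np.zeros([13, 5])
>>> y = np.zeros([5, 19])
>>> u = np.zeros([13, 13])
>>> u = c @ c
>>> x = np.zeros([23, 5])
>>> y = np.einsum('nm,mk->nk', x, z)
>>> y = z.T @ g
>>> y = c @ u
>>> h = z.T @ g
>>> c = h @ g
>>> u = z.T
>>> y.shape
(23, 23)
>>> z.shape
(5, 13)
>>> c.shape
(13, 5)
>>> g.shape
(5, 5)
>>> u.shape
(13, 5)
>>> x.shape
(23, 5)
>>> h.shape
(13, 5)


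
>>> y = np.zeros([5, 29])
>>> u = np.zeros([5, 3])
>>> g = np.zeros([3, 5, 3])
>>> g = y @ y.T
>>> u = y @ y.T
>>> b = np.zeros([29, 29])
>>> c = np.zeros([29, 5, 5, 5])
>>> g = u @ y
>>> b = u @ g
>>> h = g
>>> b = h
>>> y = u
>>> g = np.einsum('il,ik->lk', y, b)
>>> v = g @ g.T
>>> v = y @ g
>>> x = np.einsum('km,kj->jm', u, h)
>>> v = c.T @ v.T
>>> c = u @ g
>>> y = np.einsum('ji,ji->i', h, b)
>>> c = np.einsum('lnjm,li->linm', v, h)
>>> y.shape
(29,)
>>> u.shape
(5, 5)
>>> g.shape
(5, 29)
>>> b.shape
(5, 29)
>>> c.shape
(5, 29, 5, 5)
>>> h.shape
(5, 29)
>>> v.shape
(5, 5, 5, 5)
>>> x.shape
(29, 5)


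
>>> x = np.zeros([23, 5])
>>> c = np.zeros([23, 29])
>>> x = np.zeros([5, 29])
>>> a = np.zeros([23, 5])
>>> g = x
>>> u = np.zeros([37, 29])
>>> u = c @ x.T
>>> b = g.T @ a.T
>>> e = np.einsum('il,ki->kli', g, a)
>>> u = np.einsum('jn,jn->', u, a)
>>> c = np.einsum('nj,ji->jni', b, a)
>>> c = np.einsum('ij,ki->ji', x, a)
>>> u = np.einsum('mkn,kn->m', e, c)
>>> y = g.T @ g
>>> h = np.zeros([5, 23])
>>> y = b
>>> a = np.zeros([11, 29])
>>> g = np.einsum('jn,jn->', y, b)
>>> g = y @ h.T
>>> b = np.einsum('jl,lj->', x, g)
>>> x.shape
(5, 29)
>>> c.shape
(29, 5)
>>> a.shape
(11, 29)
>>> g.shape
(29, 5)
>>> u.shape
(23,)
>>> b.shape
()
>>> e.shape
(23, 29, 5)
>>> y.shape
(29, 23)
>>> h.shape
(5, 23)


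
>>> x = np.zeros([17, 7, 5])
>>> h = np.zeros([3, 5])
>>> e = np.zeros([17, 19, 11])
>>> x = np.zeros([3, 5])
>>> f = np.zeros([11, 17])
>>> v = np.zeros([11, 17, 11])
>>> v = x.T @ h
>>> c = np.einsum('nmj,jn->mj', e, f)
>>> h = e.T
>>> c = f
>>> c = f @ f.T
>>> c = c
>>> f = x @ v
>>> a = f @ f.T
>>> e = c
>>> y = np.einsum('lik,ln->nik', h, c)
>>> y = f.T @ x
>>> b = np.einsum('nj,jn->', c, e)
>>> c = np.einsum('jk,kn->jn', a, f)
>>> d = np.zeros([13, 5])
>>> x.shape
(3, 5)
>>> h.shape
(11, 19, 17)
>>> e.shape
(11, 11)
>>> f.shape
(3, 5)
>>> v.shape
(5, 5)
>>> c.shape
(3, 5)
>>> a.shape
(3, 3)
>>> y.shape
(5, 5)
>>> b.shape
()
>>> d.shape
(13, 5)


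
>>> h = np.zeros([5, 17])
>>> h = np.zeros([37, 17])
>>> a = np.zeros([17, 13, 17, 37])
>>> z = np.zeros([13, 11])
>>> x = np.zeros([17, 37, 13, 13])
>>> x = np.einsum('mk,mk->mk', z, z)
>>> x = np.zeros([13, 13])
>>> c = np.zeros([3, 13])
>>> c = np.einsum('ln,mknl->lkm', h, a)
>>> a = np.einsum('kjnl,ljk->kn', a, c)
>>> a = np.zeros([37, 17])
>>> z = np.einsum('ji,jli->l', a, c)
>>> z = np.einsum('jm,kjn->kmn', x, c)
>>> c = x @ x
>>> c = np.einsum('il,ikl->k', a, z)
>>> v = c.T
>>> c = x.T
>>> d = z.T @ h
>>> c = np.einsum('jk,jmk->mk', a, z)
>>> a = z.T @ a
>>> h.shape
(37, 17)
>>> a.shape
(17, 13, 17)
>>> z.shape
(37, 13, 17)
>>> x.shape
(13, 13)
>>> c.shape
(13, 17)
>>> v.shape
(13,)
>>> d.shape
(17, 13, 17)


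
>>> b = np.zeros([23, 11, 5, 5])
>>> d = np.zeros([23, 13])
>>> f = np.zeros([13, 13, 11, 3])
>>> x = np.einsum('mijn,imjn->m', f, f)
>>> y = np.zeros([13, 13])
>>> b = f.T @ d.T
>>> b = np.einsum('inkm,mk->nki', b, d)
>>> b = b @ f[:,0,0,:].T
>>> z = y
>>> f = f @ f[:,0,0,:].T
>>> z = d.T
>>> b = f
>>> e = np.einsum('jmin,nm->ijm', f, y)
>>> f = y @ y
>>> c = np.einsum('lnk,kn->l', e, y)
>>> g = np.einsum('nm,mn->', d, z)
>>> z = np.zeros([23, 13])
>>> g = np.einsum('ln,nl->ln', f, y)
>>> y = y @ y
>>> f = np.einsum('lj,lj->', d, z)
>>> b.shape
(13, 13, 11, 13)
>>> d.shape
(23, 13)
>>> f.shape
()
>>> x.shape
(13,)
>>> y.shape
(13, 13)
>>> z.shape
(23, 13)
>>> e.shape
(11, 13, 13)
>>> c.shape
(11,)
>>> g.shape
(13, 13)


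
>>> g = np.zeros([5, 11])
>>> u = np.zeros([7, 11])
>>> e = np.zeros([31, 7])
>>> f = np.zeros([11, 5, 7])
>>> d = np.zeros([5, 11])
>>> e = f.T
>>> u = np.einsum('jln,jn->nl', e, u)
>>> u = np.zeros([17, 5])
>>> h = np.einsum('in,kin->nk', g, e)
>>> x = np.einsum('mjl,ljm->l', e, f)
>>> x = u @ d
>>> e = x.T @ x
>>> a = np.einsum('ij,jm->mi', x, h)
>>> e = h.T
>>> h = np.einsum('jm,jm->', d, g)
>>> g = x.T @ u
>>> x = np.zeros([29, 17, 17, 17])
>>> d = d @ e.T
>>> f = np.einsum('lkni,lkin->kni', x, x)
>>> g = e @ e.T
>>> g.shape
(7, 7)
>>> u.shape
(17, 5)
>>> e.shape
(7, 11)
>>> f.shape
(17, 17, 17)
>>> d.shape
(5, 7)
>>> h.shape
()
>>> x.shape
(29, 17, 17, 17)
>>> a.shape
(7, 17)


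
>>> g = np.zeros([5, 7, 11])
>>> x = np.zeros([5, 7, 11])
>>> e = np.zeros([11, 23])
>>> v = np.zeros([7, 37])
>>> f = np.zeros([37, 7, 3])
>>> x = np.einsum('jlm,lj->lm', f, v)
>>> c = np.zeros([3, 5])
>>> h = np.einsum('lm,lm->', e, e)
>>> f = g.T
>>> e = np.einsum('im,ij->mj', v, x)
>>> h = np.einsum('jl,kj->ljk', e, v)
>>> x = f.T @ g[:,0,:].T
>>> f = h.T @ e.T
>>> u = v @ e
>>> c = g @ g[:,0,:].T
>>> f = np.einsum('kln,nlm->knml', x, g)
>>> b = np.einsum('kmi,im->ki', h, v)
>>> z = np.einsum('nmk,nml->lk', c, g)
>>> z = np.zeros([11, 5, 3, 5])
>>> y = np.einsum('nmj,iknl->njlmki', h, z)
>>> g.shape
(5, 7, 11)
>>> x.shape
(5, 7, 5)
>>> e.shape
(37, 3)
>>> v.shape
(7, 37)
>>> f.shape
(5, 5, 11, 7)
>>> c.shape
(5, 7, 5)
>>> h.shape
(3, 37, 7)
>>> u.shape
(7, 3)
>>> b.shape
(3, 7)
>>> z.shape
(11, 5, 3, 5)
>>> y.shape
(3, 7, 5, 37, 5, 11)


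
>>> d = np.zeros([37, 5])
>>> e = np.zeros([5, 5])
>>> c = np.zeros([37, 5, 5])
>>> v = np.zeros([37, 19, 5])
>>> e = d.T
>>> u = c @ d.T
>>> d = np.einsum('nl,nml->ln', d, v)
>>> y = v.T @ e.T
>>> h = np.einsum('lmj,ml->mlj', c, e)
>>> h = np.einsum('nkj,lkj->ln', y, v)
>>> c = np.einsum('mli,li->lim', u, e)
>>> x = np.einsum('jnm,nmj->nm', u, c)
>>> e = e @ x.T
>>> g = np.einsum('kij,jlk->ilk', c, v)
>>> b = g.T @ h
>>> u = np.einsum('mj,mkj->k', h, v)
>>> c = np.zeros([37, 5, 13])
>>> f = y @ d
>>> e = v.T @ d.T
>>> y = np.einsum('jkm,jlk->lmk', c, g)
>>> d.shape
(5, 37)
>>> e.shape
(5, 19, 5)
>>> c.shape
(37, 5, 13)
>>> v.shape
(37, 19, 5)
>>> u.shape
(19,)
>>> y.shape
(19, 13, 5)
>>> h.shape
(37, 5)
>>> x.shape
(5, 37)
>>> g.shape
(37, 19, 5)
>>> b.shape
(5, 19, 5)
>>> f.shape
(5, 19, 37)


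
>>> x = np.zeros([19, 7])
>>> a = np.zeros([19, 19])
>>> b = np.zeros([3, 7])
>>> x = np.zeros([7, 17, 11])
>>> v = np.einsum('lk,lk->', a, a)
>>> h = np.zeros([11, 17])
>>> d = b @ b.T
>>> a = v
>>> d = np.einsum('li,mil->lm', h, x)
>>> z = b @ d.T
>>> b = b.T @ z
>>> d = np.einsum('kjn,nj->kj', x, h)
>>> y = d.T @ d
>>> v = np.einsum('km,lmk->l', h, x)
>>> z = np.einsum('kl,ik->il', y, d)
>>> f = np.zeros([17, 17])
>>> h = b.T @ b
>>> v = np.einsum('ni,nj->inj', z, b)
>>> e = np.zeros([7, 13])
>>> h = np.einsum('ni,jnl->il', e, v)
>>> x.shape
(7, 17, 11)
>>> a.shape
()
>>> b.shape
(7, 11)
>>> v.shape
(17, 7, 11)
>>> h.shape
(13, 11)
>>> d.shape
(7, 17)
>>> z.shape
(7, 17)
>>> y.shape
(17, 17)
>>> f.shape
(17, 17)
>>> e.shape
(7, 13)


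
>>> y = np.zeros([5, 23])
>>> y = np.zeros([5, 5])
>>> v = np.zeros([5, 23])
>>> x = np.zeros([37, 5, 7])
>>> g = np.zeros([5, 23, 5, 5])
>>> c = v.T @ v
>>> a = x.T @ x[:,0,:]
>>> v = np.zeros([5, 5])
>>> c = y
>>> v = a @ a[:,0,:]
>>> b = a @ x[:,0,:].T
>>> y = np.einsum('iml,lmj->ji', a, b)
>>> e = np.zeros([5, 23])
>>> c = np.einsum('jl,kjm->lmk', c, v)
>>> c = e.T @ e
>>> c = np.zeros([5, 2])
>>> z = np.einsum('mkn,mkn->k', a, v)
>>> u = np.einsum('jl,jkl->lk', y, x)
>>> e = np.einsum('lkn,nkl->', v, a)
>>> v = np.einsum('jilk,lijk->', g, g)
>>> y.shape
(37, 7)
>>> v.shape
()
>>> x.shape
(37, 5, 7)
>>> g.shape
(5, 23, 5, 5)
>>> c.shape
(5, 2)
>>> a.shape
(7, 5, 7)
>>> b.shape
(7, 5, 37)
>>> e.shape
()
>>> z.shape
(5,)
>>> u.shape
(7, 5)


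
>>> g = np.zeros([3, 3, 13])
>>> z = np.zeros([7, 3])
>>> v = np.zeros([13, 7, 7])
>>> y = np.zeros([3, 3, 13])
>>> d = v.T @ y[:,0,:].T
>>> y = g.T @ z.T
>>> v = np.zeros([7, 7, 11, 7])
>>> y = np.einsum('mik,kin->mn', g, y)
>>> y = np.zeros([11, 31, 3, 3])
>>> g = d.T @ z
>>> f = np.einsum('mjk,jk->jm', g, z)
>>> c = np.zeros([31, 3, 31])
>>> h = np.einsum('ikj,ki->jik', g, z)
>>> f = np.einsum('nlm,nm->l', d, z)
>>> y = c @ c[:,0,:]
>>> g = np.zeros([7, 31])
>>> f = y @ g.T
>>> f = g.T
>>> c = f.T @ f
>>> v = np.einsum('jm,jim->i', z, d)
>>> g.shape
(7, 31)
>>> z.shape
(7, 3)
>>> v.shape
(7,)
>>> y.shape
(31, 3, 31)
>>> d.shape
(7, 7, 3)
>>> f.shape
(31, 7)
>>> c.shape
(7, 7)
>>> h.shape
(3, 3, 7)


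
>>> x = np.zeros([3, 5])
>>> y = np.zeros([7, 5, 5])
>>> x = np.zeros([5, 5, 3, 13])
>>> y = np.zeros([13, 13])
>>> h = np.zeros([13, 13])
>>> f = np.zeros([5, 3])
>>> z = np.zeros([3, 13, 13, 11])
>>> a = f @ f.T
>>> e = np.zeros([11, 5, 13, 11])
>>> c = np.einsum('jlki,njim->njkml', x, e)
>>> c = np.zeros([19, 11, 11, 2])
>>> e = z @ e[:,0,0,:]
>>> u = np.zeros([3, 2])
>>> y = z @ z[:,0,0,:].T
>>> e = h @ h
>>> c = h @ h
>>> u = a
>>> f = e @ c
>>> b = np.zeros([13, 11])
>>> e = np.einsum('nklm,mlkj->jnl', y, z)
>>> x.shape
(5, 5, 3, 13)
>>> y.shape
(3, 13, 13, 3)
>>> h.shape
(13, 13)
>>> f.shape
(13, 13)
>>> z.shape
(3, 13, 13, 11)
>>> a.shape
(5, 5)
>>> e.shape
(11, 3, 13)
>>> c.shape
(13, 13)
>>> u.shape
(5, 5)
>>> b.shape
(13, 11)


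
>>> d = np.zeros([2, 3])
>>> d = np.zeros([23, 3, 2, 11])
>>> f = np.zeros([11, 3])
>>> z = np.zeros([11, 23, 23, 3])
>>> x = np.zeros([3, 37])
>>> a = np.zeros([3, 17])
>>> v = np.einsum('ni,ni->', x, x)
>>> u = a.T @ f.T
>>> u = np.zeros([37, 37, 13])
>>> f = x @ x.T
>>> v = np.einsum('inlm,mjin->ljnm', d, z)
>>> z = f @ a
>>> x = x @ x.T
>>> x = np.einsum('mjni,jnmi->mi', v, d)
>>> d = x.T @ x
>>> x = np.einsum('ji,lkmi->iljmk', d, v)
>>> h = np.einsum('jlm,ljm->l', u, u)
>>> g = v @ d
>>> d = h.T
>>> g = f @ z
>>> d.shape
(37,)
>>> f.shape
(3, 3)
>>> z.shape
(3, 17)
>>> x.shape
(11, 2, 11, 3, 23)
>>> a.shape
(3, 17)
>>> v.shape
(2, 23, 3, 11)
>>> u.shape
(37, 37, 13)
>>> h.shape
(37,)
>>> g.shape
(3, 17)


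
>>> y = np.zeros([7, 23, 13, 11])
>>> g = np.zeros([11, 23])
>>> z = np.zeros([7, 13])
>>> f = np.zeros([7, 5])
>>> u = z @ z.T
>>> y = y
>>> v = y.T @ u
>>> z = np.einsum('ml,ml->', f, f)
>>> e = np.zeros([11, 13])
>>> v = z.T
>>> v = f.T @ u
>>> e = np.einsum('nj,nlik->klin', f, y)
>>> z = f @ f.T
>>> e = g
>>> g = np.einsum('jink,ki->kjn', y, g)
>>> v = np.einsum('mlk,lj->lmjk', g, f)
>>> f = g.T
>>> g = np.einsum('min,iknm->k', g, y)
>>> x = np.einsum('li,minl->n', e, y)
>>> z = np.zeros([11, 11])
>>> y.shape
(7, 23, 13, 11)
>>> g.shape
(23,)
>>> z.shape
(11, 11)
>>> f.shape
(13, 7, 11)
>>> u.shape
(7, 7)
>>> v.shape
(7, 11, 5, 13)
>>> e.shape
(11, 23)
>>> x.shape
(13,)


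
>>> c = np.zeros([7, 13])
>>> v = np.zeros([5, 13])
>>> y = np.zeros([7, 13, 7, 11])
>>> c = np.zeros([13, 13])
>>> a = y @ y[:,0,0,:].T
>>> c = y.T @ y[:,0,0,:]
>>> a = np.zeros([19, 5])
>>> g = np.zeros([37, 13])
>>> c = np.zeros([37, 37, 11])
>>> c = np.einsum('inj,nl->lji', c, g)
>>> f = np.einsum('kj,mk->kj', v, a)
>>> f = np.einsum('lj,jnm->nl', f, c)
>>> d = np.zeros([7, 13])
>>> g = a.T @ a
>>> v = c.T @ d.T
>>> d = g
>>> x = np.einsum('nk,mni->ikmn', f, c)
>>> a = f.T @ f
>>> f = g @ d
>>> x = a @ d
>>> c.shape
(13, 11, 37)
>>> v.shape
(37, 11, 7)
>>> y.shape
(7, 13, 7, 11)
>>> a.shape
(5, 5)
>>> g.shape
(5, 5)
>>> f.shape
(5, 5)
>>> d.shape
(5, 5)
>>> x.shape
(5, 5)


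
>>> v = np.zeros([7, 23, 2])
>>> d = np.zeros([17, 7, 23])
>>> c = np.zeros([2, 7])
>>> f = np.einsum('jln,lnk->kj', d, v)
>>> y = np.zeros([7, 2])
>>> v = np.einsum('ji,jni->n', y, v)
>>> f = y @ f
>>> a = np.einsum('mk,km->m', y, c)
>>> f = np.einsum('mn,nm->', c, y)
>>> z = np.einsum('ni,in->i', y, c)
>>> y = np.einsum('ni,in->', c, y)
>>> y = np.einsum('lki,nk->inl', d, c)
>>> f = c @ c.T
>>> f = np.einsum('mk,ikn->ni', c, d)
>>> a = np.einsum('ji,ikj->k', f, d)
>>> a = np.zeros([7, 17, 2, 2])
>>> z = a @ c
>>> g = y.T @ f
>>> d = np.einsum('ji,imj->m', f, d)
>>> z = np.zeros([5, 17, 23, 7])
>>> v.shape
(23,)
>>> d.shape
(7,)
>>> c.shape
(2, 7)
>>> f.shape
(23, 17)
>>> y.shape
(23, 2, 17)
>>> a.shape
(7, 17, 2, 2)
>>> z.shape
(5, 17, 23, 7)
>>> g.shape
(17, 2, 17)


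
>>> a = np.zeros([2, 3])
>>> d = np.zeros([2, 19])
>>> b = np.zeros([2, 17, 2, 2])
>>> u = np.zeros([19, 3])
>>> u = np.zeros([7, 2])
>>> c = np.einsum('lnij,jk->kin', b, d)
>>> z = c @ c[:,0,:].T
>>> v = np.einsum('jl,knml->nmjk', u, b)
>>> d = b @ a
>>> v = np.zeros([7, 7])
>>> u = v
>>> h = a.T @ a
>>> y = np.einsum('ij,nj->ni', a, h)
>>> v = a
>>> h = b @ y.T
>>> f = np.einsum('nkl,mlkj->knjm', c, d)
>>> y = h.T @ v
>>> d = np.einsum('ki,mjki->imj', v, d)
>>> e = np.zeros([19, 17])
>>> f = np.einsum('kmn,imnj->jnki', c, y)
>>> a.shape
(2, 3)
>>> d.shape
(3, 2, 17)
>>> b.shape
(2, 17, 2, 2)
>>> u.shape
(7, 7)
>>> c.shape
(19, 2, 17)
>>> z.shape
(19, 2, 19)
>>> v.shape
(2, 3)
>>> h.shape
(2, 17, 2, 3)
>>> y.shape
(3, 2, 17, 3)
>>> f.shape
(3, 17, 19, 3)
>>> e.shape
(19, 17)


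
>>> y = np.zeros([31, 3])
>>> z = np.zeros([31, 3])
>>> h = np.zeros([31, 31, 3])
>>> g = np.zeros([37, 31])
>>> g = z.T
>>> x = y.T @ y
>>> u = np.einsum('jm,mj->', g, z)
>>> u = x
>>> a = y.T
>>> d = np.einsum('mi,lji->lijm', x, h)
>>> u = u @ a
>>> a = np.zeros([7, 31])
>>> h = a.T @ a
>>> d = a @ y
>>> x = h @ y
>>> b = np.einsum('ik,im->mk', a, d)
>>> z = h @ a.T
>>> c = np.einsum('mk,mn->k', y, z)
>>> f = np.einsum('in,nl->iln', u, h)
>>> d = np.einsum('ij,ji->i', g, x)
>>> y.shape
(31, 3)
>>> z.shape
(31, 7)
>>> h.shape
(31, 31)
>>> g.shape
(3, 31)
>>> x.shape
(31, 3)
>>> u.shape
(3, 31)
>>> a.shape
(7, 31)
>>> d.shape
(3,)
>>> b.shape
(3, 31)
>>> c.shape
(3,)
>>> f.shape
(3, 31, 31)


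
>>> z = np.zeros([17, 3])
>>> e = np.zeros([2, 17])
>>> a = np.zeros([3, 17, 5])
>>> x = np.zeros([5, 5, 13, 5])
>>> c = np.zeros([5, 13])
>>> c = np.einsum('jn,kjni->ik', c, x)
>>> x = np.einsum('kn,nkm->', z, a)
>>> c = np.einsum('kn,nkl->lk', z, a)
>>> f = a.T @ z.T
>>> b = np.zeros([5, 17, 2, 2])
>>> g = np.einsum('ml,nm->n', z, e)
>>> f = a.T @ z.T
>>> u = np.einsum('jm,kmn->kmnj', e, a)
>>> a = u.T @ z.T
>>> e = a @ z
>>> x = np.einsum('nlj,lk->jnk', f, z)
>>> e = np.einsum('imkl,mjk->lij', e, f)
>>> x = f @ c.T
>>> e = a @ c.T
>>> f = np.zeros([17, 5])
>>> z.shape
(17, 3)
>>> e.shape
(2, 5, 17, 5)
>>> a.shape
(2, 5, 17, 17)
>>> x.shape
(5, 17, 5)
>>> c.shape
(5, 17)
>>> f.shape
(17, 5)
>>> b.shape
(5, 17, 2, 2)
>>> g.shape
(2,)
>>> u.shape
(3, 17, 5, 2)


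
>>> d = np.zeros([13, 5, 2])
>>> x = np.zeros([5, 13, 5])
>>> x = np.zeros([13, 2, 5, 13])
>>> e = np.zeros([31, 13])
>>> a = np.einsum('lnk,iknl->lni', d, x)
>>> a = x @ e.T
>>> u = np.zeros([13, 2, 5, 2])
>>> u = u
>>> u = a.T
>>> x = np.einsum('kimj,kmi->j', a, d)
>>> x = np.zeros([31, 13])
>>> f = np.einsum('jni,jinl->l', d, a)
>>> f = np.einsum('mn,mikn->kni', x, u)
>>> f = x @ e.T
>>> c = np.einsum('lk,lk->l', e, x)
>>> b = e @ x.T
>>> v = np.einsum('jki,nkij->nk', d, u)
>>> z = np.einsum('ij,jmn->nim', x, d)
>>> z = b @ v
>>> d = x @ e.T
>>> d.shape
(31, 31)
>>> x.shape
(31, 13)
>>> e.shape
(31, 13)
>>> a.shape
(13, 2, 5, 31)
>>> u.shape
(31, 5, 2, 13)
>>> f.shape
(31, 31)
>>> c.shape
(31,)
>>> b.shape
(31, 31)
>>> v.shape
(31, 5)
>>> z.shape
(31, 5)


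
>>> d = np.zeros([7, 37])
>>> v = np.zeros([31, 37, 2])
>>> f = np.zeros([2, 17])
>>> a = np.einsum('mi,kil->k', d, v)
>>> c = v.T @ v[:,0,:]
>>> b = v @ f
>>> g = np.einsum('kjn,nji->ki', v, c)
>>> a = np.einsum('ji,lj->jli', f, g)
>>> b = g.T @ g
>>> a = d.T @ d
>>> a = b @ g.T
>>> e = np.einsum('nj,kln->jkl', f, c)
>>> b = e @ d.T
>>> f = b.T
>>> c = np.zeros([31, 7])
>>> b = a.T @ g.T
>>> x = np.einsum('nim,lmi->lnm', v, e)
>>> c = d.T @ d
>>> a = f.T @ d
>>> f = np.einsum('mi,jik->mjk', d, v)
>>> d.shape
(7, 37)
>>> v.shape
(31, 37, 2)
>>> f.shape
(7, 31, 2)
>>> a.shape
(17, 2, 37)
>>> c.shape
(37, 37)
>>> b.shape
(31, 31)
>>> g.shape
(31, 2)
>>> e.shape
(17, 2, 37)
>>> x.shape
(17, 31, 2)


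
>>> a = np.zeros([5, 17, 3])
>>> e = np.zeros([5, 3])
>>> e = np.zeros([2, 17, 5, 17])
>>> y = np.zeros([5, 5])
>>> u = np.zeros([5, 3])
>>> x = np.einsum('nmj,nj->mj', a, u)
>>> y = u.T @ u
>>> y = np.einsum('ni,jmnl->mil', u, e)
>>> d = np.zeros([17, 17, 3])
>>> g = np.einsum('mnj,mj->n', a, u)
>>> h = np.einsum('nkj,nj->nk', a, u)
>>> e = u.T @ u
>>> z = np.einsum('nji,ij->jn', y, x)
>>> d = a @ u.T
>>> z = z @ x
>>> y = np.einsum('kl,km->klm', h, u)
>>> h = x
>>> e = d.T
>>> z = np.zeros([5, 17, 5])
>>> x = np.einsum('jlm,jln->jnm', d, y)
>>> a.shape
(5, 17, 3)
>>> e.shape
(5, 17, 5)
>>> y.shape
(5, 17, 3)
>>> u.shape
(5, 3)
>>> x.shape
(5, 3, 5)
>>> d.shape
(5, 17, 5)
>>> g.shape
(17,)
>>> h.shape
(17, 3)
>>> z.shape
(5, 17, 5)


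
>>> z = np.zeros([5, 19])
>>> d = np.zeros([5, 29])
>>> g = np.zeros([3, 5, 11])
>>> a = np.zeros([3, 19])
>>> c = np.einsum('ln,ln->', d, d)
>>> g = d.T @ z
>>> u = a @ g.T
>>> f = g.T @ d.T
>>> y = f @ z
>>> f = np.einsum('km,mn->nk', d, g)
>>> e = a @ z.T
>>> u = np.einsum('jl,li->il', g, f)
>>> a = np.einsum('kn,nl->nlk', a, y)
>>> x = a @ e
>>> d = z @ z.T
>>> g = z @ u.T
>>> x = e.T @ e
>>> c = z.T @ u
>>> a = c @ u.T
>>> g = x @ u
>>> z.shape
(5, 19)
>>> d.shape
(5, 5)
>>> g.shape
(5, 19)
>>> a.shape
(19, 5)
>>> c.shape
(19, 19)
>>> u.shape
(5, 19)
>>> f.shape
(19, 5)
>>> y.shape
(19, 19)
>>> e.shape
(3, 5)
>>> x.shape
(5, 5)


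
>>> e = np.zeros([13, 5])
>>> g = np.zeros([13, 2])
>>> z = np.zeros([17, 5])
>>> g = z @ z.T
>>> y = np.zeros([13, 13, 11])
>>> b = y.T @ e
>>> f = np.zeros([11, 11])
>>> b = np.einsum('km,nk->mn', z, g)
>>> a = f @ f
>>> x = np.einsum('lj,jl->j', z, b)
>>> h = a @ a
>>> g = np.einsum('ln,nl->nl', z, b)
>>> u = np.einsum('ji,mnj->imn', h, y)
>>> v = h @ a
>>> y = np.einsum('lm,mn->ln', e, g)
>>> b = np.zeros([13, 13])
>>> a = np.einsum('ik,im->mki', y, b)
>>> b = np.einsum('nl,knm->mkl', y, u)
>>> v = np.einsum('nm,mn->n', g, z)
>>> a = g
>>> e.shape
(13, 5)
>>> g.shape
(5, 17)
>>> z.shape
(17, 5)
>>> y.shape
(13, 17)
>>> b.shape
(13, 11, 17)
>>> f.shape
(11, 11)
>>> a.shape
(5, 17)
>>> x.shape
(5,)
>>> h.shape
(11, 11)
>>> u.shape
(11, 13, 13)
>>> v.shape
(5,)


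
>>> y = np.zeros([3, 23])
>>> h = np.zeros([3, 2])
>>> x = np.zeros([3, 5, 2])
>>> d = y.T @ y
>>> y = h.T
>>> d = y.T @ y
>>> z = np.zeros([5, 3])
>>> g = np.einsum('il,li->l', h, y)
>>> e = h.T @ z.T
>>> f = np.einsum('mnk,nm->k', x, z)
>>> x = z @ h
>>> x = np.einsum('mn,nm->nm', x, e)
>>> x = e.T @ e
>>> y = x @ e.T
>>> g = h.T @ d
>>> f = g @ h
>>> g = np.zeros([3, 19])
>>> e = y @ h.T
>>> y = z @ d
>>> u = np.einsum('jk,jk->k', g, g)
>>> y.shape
(5, 3)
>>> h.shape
(3, 2)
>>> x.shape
(5, 5)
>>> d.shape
(3, 3)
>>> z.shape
(5, 3)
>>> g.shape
(3, 19)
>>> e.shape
(5, 3)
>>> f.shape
(2, 2)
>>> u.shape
(19,)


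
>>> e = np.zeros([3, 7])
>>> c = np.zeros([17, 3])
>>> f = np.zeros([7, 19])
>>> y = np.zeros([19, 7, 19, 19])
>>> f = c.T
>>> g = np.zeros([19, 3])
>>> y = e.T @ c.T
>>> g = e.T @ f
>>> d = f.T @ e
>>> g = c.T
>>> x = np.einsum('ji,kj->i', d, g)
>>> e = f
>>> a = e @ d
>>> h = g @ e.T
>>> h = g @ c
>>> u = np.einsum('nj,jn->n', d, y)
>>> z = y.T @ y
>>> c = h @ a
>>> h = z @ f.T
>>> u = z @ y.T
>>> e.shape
(3, 17)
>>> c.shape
(3, 7)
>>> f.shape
(3, 17)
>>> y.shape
(7, 17)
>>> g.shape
(3, 17)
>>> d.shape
(17, 7)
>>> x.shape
(7,)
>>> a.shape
(3, 7)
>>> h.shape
(17, 3)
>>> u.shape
(17, 7)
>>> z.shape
(17, 17)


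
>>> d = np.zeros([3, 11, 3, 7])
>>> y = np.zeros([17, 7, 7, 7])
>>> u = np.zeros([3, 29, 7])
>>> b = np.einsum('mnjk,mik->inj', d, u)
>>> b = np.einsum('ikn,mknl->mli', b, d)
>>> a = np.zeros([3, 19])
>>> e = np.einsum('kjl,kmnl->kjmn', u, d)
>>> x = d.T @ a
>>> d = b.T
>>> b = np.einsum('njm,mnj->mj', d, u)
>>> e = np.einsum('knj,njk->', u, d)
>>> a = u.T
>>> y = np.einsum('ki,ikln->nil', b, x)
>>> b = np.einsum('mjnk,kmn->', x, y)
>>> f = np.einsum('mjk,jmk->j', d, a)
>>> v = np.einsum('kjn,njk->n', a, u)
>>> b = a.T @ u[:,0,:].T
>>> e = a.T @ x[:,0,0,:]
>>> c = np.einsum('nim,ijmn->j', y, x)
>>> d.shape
(29, 7, 3)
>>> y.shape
(19, 7, 11)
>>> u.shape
(3, 29, 7)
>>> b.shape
(3, 29, 3)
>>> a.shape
(7, 29, 3)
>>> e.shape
(3, 29, 19)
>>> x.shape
(7, 3, 11, 19)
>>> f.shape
(7,)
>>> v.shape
(3,)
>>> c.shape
(3,)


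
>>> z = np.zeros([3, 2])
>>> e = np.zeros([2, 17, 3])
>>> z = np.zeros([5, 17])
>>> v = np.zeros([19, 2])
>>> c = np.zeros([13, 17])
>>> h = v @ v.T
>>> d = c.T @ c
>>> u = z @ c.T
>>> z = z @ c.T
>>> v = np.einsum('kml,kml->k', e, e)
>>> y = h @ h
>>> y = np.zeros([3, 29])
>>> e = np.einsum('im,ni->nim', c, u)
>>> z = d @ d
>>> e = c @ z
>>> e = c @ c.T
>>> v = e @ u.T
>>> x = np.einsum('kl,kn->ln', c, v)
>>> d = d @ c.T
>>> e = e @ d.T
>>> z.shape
(17, 17)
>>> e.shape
(13, 17)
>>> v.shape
(13, 5)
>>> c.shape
(13, 17)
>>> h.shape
(19, 19)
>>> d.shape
(17, 13)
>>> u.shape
(5, 13)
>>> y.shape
(3, 29)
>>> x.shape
(17, 5)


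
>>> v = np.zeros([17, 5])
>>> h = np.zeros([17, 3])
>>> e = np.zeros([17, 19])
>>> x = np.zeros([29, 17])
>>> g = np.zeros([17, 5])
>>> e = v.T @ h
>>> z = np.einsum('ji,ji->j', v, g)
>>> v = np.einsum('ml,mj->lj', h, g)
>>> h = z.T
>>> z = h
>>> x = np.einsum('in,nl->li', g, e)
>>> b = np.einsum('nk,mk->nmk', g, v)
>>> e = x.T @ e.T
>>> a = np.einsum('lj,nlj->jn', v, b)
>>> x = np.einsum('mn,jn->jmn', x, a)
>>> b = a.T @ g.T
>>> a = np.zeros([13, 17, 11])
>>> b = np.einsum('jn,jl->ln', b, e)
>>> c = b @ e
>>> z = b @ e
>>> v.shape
(3, 5)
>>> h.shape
(17,)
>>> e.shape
(17, 5)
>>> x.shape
(5, 3, 17)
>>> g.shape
(17, 5)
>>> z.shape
(5, 5)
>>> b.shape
(5, 17)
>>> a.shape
(13, 17, 11)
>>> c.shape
(5, 5)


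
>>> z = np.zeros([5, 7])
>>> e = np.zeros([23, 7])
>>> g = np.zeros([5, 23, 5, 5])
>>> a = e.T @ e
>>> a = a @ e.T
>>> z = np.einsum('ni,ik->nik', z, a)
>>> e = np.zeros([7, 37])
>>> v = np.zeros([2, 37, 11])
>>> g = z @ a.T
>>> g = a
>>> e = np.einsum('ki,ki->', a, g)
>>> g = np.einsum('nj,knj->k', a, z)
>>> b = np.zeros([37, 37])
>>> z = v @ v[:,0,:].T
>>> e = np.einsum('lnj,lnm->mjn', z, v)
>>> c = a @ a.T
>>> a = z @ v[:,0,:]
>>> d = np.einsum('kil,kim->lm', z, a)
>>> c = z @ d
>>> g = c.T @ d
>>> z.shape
(2, 37, 2)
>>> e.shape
(11, 2, 37)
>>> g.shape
(11, 37, 11)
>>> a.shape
(2, 37, 11)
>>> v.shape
(2, 37, 11)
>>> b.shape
(37, 37)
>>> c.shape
(2, 37, 11)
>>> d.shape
(2, 11)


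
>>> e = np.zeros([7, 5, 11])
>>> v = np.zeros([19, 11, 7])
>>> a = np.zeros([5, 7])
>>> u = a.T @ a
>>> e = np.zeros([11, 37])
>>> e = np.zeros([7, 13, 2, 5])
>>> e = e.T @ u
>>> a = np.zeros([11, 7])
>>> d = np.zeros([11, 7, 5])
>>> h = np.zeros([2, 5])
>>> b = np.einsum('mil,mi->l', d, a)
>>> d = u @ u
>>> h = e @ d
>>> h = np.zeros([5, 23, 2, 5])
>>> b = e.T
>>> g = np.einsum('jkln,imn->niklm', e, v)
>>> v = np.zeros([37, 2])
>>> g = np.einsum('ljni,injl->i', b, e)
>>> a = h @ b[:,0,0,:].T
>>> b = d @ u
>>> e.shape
(5, 2, 13, 7)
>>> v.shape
(37, 2)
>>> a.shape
(5, 23, 2, 7)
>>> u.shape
(7, 7)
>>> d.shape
(7, 7)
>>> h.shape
(5, 23, 2, 5)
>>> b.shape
(7, 7)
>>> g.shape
(5,)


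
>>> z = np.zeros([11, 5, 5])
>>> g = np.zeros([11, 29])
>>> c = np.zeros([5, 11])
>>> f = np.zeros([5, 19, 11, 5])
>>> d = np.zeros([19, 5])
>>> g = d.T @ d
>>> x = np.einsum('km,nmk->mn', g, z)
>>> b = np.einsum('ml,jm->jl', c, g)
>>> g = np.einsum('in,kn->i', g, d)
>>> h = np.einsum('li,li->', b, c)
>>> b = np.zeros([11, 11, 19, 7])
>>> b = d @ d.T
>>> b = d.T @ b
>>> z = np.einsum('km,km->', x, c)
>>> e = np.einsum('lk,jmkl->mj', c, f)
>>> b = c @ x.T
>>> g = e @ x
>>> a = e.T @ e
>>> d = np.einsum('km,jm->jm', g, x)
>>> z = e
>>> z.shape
(19, 5)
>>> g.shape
(19, 11)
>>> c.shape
(5, 11)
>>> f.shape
(5, 19, 11, 5)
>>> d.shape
(5, 11)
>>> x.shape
(5, 11)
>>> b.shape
(5, 5)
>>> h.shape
()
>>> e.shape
(19, 5)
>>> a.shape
(5, 5)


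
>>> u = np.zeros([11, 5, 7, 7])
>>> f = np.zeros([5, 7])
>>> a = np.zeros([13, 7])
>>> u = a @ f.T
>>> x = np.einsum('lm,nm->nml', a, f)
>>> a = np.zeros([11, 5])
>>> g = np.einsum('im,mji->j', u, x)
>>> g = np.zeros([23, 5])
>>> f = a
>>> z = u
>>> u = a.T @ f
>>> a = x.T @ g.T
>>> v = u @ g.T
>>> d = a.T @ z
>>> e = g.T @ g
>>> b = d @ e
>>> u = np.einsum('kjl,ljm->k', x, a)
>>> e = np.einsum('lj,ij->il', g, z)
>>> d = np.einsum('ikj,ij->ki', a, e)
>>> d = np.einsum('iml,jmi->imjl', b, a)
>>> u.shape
(5,)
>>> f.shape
(11, 5)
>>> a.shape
(13, 7, 23)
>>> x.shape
(5, 7, 13)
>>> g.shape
(23, 5)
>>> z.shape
(13, 5)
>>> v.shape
(5, 23)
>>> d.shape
(23, 7, 13, 5)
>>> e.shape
(13, 23)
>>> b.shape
(23, 7, 5)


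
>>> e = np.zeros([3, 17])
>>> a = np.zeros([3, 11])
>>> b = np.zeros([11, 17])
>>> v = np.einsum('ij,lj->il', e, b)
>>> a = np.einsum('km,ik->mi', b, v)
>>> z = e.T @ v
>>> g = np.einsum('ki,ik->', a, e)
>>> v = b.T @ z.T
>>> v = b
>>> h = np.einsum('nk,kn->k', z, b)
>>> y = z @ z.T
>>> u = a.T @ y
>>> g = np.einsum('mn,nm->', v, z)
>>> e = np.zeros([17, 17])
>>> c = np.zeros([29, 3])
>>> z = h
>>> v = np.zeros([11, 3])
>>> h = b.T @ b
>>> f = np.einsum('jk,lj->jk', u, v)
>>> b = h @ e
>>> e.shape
(17, 17)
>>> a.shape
(17, 3)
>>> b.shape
(17, 17)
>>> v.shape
(11, 3)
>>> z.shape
(11,)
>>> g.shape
()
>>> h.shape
(17, 17)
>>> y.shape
(17, 17)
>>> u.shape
(3, 17)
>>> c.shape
(29, 3)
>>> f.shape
(3, 17)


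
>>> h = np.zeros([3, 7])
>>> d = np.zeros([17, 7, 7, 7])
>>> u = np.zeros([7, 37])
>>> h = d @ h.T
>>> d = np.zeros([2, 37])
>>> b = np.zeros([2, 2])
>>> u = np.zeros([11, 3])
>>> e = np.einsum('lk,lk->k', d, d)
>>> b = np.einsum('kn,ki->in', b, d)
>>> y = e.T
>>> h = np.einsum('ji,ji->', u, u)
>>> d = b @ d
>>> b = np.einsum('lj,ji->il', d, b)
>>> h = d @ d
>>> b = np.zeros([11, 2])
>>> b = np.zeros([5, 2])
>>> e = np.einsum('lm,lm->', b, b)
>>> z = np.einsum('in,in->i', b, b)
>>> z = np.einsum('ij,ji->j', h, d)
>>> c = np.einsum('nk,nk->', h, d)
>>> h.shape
(37, 37)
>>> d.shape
(37, 37)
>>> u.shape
(11, 3)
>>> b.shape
(5, 2)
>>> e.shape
()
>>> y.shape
(37,)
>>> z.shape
(37,)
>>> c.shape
()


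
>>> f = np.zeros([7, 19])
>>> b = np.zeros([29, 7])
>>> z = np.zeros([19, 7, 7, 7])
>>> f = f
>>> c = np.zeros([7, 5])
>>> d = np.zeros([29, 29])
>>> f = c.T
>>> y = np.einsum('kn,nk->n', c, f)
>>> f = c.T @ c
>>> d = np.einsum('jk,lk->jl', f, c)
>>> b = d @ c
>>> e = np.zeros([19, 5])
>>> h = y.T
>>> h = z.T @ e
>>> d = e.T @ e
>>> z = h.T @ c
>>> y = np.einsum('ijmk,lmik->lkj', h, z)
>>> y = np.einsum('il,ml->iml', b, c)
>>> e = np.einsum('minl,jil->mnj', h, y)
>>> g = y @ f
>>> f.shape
(5, 5)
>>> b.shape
(5, 5)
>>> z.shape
(5, 7, 7, 5)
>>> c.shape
(7, 5)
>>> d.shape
(5, 5)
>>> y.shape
(5, 7, 5)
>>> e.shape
(7, 7, 5)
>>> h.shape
(7, 7, 7, 5)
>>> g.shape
(5, 7, 5)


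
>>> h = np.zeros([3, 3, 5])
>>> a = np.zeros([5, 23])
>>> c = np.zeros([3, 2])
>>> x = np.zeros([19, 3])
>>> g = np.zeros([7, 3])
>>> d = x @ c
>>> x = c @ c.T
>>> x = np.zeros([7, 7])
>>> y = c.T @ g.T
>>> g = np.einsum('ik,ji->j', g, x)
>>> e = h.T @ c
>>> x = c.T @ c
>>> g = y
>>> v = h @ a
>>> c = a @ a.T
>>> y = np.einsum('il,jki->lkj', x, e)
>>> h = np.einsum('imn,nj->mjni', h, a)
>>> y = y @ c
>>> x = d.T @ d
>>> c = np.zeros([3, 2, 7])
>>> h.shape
(3, 23, 5, 3)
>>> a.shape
(5, 23)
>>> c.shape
(3, 2, 7)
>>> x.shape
(2, 2)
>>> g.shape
(2, 7)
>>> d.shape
(19, 2)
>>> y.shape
(2, 3, 5)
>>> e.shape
(5, 3, 2)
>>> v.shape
(3, 3, 23)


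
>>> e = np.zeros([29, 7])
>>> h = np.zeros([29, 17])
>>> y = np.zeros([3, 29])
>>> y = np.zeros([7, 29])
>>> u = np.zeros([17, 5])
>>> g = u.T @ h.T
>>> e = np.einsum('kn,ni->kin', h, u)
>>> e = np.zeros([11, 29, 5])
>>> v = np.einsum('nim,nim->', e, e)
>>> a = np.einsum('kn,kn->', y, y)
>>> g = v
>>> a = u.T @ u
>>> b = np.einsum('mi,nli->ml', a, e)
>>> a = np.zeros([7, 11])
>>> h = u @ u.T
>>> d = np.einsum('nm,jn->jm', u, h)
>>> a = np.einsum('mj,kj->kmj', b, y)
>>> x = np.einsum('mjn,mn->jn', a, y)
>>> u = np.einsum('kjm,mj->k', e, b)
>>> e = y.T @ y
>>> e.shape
(29, 29)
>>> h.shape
(17, 17)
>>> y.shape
(7, 29)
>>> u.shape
(11,)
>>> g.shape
()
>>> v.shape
()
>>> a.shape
(7, 5, 29)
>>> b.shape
(5, 29)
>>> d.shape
(17, 5)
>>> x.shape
(5, 29)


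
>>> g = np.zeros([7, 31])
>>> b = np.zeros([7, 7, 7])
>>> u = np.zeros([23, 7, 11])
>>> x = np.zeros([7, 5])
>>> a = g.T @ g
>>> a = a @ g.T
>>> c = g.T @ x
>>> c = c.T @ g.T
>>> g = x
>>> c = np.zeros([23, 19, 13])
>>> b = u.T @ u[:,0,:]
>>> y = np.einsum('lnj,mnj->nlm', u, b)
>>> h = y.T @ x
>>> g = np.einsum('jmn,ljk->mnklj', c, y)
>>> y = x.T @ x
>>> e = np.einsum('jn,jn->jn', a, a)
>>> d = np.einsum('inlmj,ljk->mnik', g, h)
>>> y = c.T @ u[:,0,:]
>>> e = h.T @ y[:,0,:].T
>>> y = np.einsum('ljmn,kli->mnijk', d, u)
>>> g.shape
(19, 13, 11, 7, 23)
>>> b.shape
(11, 7, 11)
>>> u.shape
(23, 7, 11)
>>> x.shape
(7, 5)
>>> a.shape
(31, 7)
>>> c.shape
(23, 19, 13)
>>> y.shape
(19, 5, 11, 13, 23)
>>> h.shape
(11, 23, 5)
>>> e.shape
(5, 23, 13)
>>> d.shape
(7, 13, 19, 5)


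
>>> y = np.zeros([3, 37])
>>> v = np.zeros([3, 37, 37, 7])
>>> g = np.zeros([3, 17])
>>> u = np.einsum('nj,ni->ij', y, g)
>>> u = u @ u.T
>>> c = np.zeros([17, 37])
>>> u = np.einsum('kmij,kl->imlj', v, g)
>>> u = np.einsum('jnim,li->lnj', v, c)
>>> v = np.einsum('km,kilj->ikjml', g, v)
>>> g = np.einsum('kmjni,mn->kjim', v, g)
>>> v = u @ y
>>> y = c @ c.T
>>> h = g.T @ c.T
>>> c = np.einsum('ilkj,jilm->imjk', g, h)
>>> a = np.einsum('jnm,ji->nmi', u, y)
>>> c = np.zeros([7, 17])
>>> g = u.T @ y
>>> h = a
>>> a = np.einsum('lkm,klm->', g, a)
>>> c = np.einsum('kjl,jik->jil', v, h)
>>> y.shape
(17, 17)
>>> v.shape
(17, 37, 37)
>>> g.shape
(3, 37, 17)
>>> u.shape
(17, 37, 3)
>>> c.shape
(37, 3, 37)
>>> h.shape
(37, 3, 17)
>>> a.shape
()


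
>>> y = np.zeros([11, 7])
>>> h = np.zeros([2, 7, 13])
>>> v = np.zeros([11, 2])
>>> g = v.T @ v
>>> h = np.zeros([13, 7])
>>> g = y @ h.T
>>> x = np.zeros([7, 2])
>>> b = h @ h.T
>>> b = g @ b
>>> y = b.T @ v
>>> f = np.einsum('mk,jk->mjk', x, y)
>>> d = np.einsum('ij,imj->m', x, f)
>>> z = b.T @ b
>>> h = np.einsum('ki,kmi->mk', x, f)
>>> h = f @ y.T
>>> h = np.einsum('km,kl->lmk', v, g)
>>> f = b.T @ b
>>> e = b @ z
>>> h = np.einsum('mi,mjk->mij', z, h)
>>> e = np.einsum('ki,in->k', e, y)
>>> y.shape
(13, 2)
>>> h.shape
(13, 13, 2)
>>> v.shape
(11, 2)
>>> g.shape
(11, 13)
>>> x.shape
(7, 2)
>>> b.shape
(11, 13)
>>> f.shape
(13, 13)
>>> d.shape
(13,)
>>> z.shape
(13, 13)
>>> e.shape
(11,)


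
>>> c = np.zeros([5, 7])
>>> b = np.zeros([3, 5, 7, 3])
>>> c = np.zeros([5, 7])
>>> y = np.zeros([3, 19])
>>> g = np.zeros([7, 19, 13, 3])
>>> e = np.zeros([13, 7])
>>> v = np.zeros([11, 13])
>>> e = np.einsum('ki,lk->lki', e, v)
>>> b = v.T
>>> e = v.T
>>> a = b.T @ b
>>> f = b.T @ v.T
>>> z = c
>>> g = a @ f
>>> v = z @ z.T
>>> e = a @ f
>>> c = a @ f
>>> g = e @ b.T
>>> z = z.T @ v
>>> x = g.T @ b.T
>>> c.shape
(11, 11)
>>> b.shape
(13, 11)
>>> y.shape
(3, 19)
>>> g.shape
(11, 13)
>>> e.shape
(11, 11)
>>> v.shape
(5, 5)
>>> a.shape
(11, 11)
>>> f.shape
(11, 11)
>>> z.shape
(7, 5)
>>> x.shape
(13, 13)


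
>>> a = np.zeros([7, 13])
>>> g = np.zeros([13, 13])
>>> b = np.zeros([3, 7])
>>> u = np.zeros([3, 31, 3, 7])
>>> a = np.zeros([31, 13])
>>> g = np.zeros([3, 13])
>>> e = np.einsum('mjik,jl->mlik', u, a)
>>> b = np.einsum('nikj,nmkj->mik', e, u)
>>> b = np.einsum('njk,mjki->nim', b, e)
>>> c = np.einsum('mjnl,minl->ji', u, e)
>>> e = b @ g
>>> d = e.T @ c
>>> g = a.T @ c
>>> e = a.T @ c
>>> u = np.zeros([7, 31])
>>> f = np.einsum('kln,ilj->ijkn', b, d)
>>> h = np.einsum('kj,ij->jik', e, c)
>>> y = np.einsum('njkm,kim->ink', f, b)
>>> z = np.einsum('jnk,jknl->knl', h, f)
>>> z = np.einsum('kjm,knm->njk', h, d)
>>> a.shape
(31, 13)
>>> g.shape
(13, 13)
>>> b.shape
(31, 7, 3)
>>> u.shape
(7, 31)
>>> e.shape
(13, 13)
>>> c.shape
(31, 13)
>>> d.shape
(13, 7, 13)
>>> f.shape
(13, 13, 31, 3)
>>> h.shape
(13, 31, 13)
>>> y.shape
(7, 13, 31)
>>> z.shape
(7, 31, 13)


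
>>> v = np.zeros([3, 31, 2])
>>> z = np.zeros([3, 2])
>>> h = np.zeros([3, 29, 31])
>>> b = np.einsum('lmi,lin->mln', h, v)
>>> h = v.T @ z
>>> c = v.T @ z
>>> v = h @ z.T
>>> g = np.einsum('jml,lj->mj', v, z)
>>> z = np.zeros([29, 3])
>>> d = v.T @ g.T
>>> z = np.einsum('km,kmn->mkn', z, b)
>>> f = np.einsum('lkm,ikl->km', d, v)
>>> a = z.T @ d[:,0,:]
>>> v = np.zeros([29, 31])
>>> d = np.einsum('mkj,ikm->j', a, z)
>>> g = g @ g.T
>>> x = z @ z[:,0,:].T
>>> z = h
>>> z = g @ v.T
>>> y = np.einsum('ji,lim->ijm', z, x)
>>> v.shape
(29, 31)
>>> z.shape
(31, 29)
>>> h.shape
(2, 31, 2)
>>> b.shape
(29, 3, 2)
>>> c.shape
(2, 31, 2)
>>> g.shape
(31, 31)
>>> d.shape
(31,)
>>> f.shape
(31, 31)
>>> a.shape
(2, 29, 31)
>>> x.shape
(3, 29, 3)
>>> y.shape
(29, 31, 3)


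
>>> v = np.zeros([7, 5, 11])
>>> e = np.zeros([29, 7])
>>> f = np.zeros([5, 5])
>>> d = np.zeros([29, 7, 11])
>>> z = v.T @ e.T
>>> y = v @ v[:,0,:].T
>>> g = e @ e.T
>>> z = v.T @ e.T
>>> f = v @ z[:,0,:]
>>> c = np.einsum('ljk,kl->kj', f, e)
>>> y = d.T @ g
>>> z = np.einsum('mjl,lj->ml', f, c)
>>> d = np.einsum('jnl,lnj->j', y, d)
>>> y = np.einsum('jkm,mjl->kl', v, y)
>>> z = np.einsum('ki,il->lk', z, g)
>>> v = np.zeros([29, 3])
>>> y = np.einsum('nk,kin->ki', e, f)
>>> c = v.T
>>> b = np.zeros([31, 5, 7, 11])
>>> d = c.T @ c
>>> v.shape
(29, 3)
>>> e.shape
(29, 7)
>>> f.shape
(7, 5, 29)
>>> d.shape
(29, 29)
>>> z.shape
(29, 7)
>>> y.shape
(7, 5)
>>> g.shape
(29, 29)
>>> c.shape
(3, 29)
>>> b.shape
(31, 5, 7, 11)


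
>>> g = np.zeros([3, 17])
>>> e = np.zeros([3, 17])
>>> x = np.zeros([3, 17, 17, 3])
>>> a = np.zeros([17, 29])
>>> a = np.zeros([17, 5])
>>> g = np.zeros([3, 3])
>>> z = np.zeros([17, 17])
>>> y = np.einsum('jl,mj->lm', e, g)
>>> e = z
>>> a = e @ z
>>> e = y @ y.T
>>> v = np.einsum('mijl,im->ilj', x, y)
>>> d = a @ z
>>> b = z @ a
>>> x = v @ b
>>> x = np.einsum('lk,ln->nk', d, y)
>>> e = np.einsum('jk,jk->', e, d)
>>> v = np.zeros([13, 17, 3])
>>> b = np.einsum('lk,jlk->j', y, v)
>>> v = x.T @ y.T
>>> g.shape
(3, 3)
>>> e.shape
()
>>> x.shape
(3, 17)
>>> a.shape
(17, 17)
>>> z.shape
(17, 17)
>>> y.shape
(17, 3)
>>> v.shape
(17, 17)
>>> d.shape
(17, 17)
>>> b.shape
(13,)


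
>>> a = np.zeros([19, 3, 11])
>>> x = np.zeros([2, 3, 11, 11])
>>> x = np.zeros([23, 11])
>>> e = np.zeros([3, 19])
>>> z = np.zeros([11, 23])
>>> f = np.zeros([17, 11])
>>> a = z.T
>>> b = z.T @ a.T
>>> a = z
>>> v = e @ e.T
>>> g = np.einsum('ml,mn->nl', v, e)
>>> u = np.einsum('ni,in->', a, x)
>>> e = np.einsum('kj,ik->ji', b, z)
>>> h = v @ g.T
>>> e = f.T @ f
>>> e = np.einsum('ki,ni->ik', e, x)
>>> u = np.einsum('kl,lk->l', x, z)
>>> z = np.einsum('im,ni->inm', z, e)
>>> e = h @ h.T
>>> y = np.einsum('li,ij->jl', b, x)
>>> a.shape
(11, 23)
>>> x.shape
(23, 11)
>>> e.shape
(3, 3)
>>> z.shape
(11, 11, 23)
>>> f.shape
(17, 11)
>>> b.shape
(23, 23)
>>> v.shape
(3, 3)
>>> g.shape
(19, 3)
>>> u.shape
(11,)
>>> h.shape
(3, 19)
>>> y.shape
(11, 23)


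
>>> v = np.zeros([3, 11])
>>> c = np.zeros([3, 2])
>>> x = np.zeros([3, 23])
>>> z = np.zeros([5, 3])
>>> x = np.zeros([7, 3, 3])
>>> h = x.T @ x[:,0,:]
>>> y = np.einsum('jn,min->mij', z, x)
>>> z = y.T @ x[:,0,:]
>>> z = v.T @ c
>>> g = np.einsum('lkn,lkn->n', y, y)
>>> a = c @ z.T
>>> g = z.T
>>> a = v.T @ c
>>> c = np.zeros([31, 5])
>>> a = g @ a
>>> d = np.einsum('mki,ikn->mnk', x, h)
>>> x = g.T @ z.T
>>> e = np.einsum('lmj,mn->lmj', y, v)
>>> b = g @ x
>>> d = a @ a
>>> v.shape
(3, 11)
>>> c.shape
(31, 5)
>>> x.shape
(11, 11)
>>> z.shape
(11, 2)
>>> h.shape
(3, 3, 3)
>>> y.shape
(7, 3, 5)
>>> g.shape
(2, 11)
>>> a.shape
(2, 2)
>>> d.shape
(2, 2)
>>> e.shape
(7, 3, 5)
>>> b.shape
(2, 11)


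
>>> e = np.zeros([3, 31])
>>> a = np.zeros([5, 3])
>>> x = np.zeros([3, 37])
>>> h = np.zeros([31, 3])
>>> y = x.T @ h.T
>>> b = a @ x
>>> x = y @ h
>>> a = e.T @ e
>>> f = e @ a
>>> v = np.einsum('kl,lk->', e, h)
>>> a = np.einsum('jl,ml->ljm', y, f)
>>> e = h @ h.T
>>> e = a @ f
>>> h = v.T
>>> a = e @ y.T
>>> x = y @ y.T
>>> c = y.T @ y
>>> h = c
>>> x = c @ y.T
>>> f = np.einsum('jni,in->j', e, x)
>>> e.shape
(31, 37, 31)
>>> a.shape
(31, 37, 37)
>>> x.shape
(31, 37)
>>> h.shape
(31, 31)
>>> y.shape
(37, 31)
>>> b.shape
(5, 37)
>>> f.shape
(31,)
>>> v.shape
()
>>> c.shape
(31, 31)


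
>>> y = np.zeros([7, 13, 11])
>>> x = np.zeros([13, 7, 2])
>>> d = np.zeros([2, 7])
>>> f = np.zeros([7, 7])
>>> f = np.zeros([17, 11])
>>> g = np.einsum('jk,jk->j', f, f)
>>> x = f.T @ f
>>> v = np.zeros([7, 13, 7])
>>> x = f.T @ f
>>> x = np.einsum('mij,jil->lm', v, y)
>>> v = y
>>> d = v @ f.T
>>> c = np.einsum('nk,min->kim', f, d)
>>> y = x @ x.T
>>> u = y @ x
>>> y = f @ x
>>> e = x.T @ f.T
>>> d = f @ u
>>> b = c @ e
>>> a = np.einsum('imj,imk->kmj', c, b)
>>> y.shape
(17, 7)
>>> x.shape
(11, 7)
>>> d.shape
(17, 7)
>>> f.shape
(17, 11)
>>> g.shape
(17,)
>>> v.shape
(7, 13, 11)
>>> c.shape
(11, 13, 7)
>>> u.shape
(11, 7)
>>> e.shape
(7, 17)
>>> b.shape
(11, 13, 17)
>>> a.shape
(17, 13, 7)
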